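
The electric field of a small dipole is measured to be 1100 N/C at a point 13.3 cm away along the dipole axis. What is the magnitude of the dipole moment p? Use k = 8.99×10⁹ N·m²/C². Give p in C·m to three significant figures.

On axis E = 2kp/r³, so p = Er³/(2k).
p = (1100)·(0.133)³ / (2·8.99×10⁹) = 1.439×10⁻¹⁰ C·m.

p ≈ 1.44×10⁻¹⁰ C·m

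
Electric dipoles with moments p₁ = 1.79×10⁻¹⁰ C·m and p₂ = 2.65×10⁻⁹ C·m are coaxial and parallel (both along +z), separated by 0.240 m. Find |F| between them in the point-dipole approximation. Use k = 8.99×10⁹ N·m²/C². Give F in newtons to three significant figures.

F ≈ 7.71×10⁻⁶ N

On-axis field of dipole 1 at distance r: E = 2kp₁/r³. Force on dipole 2 is F = p₂·dE/dr (gradient along axis).
dE/dr = −6kp₁/r⁴, so |F| = 6kp₁p₂/r⁴ (attractive for aligned moments).
F = 6(8.99×10⁹)(1.79×10⁻¹⁰)(2.65×10⁻⁹)/(0.240)⁴ = 7.712×10⁻⁶ N.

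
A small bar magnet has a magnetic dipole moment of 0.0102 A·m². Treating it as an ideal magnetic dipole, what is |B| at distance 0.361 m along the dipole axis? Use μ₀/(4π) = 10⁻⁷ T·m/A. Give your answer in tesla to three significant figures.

On axis B = (μ₀/4π)·2m/r³.
B = 2·(10⁻⁷)·(0.0102) / (0.361)³ = 4.336×10⁻⁸ T.

B ≈ 4.34×10⁻⁸ T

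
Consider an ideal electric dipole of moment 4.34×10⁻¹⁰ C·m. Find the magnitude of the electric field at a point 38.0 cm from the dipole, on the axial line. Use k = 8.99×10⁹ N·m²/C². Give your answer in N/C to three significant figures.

On the dipole axis E = 2kp/r³.
E = 2·(8.99×10⁹)(4.34×10⁻¹⁰) / (0.380)³ = 142.2 N/C.

E ≈ 142 N/C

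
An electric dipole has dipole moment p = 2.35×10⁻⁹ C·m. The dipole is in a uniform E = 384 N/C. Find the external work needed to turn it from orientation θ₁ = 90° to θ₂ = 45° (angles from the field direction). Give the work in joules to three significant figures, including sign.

W_ext = ΔU = U(θ₂) − U(θ₁) = −pE cosθ₂ − (−pE cosθ₁) = pE(cosθ₁ − cosθ₂).
W = (2.35×10⁻⁹)(384)·(cos90° − cos45°) = (9.024×10⁻⁷)·(-0.7071) = -6.381×10⁻⁷ J.

W ≈ -6.38×10⁻⁷ J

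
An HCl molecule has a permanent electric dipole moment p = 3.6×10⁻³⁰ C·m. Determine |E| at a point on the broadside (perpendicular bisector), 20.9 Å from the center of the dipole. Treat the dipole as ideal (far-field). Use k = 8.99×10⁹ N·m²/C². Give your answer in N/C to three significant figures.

On the perpendicular bisector E = kp/r³ (half the axial value at the same distance).
E = (8.99×10⁹)(3.60×10⁻³⁰) / (2.09×10⁻⁹)³ = 3.545×10⁶ N/C.

E ≈ 3.55×10⁶ N/C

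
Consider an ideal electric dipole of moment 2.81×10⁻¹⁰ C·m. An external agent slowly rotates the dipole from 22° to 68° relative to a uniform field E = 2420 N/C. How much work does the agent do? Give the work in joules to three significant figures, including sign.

W ≈ 3.76×10⁻⁷ J

W_ext = ΔU = U(θ₂) − U(θ₁) = −pE cosθ₂ − (−pE cosθ₁) = pE(cosθ₁ − cosθ₂).
W = (2.81×10⁻¹⁰)(2420)·(cos22° − cos68°) = (6.800×10⁻⁷)·(+0.5526) = 3.758×10⁻⁷ J.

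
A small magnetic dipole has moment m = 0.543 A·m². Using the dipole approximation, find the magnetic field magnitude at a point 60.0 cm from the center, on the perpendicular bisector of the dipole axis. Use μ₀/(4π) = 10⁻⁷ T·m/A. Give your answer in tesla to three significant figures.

B ≈ 2.51×10⁻⁷ T

In the equatorial plane B = (μ₀/4π)·m/r³ (half the axial value).
B = (10⁻⁷)·(0.543) / (0.600)³ = 2.514×10⁻⁷ T.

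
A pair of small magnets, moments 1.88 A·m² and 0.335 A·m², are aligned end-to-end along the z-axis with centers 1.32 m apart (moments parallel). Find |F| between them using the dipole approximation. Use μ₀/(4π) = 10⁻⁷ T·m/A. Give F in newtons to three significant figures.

On-axis B of dipole 1: B = (μ₀/4π)·2m₁/r³. Force on dipole 2: F = m₂·dB/dr.
dB/dr = −(μ₀/4π)·6m₁/r⁴, so |F| = (μ₀/4π)·6m₁m₂/r⁴.
F = 6(10⁻⁷)(1.88)(0.335)/(1.32)⁴ = 1.245×10⁻⁷ N.

F ≈ 1.24×10⁻⁷ N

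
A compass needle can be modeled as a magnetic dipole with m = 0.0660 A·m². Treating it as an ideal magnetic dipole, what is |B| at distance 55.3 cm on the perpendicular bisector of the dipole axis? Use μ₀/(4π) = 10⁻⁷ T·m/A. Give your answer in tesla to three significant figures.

In the equatorial plane B = (μ₀/4π)·m/r³ (half the axial value).
B = (10⁻⁷)·(0.0660) / (0.553)³ = 3.903×10⁻⁸ T.

B ≈ 3.90×10⁻⁸ T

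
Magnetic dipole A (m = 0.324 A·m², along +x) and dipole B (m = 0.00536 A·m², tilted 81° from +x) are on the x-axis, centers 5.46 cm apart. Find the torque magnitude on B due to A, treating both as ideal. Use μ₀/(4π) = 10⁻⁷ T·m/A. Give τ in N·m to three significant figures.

Dipole B is on the axis of dipole A, so B₁ there is axial: B₁ = (μ₀/4π)·2m₁/r³ along +x.
B₁ = 2(10⁻⁷)(0.324)/(0.0546)³ = 3.981×10⁻⁴ T.
τ = m₂ B₁ sinθ.
τ = (0.00536)(3.981×10⁻⁴)·sin81° = 2.108×10⁻⁶ N·m.

τ ≈ 2.11×10⁻⁶ N·m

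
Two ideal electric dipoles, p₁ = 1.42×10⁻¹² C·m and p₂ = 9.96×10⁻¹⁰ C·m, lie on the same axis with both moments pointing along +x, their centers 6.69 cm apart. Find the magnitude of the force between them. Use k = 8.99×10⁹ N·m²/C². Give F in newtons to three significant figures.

F ≈ 3.81×10⁻⁶ N

On-axis field of dipole 1 at distance r: E = 2kp₁/r³. Force on dipole 2 is F = p₂·dE/dr (gradient along axis).
dE/dr = −6kp₁/r⁴, so |F| = 6kp₁p₂/r⁴ (attractive for aligned moments).
F = 6(8.99×10⁹)(1.42×10⁻¹²)(9.96×10⁻¹⁰)/(0.0669)⁴ = 3.809×10⁻⁶ N.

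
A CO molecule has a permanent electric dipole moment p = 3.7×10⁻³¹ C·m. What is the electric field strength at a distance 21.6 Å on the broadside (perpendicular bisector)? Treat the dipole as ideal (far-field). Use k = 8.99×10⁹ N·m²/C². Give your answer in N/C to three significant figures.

E ≈ 3.30×10⁵ N/C

In the equatorial plane E = kp/r³.
E = (8.99×10⁹)(3.70×10⁻³¹) / (2.16×10⁻⁹)³ = 3.301×10⁵ N/C.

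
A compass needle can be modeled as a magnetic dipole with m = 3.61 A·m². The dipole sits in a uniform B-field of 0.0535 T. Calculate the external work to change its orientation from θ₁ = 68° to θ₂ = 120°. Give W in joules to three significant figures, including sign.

W ≈ 0.169 J

W_ext = ΔU = −mB cosθ₂ + mB cosθ₁ = mB(cosθ₁ − cosθ₂).
W = (3.61)(0.0535)·(cos68° − cos120°) = (0.1931)·(+0.8746) = 0.1689 J.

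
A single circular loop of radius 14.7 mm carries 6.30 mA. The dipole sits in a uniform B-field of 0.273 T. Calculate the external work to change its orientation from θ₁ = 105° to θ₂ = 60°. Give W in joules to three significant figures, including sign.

W ≈ -8.86×10⁻⁷ J

Magnetic moment m = IA = Iπa² = (0.00630)·π·(0.0147)² = 4.277×10⁻⁶ A·m².
W_ext = ΔU = −mB cosθ₂ + mB cosθ₁ = mB(cosθ₁ − cosθ₂).
W = (4.277×10⁻⁶)(0.273)·(cos105° − cos60°) = (1.168×10⁻⁶)·(-0.7588) = -8.860×10⁻⁷ J.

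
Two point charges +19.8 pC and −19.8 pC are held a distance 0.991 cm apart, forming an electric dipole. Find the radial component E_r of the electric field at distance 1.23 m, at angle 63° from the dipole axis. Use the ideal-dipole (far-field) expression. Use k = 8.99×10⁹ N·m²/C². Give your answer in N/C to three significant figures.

E_r ≈ 8.61×10⁻⁴ N/C

Dipole moment p = qd = (1.98×10⁻¹¹ C)(0.00991 m) = 1.962×10⁻¹³ C·m.
For a dipole, E_r = (2kp cosθ)/r³.
kp/r³ = (8.99×10⁹)(1.962×10⁻¹³)/(1.23)³ = 9.479×10⁻⁴ N/C.
E_r = 2·9.479×10⁻⁴·cos63° = 8.606×10⁻⁴ N/C.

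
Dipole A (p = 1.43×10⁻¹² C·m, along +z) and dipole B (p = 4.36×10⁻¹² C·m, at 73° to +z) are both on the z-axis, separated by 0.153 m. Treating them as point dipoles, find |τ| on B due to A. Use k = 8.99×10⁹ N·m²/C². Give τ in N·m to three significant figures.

τ ≈ 2.99×10⁻¹¹ N·m

The second dipole sits on the axis of the first, so the field there is axial: E₁ = 2kp₁/r³ along +z.
E₁ = 2(8.99×10⁹)(1.43×10⁻¹²)/(0.153)³ = 7.179 N/C.
Torque on the second dipole: τ = p₂ E₁ sinθ.
τ = (4.36×10⁻¹²)(7.179)·sin73° = 2.993×10⁻¹¹ N·m.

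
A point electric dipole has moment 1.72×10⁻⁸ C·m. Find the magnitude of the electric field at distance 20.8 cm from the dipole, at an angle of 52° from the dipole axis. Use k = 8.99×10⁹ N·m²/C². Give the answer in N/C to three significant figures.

E ≈ 2.51×10⁴ N/C

At angle θ the dipole field magnitude is E = (kp/r³)·√(1 + 3cos²θ).
kp/r³ = (8.99×10⁹)(1.72×10⁻⁸) / (0.208)³ = 1.718×10⁴ N/C.
√(1 + 3cos²52°) = √(1 + 3·0.3790) = √2.1371 ≈ 1.4619.
E ≈ 1.718×10⁴ × 1.462 = 2.512×10⁴ N/C.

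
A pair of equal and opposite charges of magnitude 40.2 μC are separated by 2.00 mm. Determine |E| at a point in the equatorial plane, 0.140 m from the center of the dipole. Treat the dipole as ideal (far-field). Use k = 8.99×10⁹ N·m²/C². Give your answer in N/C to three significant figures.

Dipole moment p = qd = (4.02×10⁻⁵ C)(0.00200 m) = 8.04×10⁻⁸ C·m.
On the perpendicular bisector E = kp/r³ (half the axial value at the same distance).
E = (8.99×10⁹)(8.04×10⁻⁸) / (0.140)³ = 2.634×10⁵ N/C.

E ≈ 2.63×10⁵ N/C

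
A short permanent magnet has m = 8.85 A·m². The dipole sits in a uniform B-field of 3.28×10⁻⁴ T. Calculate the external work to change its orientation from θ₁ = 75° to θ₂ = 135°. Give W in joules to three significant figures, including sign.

W ≈ 0.00280 J

W_ext = ΔU = −mB cosθ₂ + mB cosθ₁ = mB(cosθ₁ − cosθ₂).
W = (8.85)(3.28×10⁻⁴)·(cos75° − cos135°) = (0.002903)·(+0.9659) = 0.002804 J.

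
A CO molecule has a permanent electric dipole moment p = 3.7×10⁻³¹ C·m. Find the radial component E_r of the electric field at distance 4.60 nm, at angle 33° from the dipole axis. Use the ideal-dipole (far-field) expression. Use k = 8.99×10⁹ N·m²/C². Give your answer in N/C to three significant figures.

E_r ≈ 5.73×10⁴ N/C

For a dipole, E_r = (2kp cosθ)/r³.
kp/r³ = (8.99×10⁹)(3.70×10⁻³¹)/(4.60×10⁻⁹)³ = 3.417×10⁴ N/C.
E_r = 2·3.417×10⁴·cos33° = 5.732×10⁴ N/C.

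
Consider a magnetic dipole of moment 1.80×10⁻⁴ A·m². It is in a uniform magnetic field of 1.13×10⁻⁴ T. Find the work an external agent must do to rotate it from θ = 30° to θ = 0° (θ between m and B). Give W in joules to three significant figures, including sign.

W ≈ -2.73×10⁻⁹ J

W_ext = ΔU = −mB cosθ₂ + mB cosθ₁ = mB(cosθ₁ − cosθ₂).
W = (1.80×10⁻⁴)(1.13×10⁻⁴)·(cos30° − cos0°) = (2.034×10⁻⁸)·(-0.1340) = -2.725×10⁻⁹ J.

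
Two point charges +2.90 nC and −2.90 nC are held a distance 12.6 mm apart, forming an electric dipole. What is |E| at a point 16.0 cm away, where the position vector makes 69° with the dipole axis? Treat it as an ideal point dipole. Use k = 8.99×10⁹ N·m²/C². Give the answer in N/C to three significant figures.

Dipole moment p = qd = (2.90×10⁻⁹ C)(0.0126 m) = 3.654×10⁻¹¹ C·m.
At angle θ the dipole field magnitude is E = (kp/r³)·√(1 + 3cos²θ).
kp/r³ = (8.99×10⁹)(3.654×10⁻¹¹) / (0.160)³ = 80.20 N/C.
√(1 + 3cos²69°) = √(1 + 3·0.1284) = √1.3853 ≈ 1.1770.
E ≈ 80.20 × 1.177 = 94.39 N/C.

E ≈ 94.4 N/C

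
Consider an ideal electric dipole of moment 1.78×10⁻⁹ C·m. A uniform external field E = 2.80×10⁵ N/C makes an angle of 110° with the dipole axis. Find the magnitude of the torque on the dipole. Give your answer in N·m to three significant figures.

τ ≈ 4.68×10⁻⁴ N·m

Torque on an electric dipole: τ = pE sinθ.
τ = (1.78×10⁻⁹)(2.80×10⁵)·sin110° = 4.683×10⁻⁴ N·m.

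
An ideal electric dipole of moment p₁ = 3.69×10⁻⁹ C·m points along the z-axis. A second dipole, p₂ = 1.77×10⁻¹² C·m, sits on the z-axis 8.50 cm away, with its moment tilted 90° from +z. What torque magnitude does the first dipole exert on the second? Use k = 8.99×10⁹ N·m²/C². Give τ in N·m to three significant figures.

The second dipole sits on the axis of the first, so the field there is axial: E₁ = 2kp₁/r³ along +z.
E₁ = 2(8.99×10⁹)(3.69×10⁻⁹)/(0.0850)³ = 1.080×10⁵ N/C.
Torque on the second dipole: τ = p₂ E₁ sinθ.
τ = (1.77×10⁻¹²)(1.080×10⁵)·sin90° = 1.912×10⁻⁷ N·m.

τ ≈ 1.91×10⁻⁷ N·m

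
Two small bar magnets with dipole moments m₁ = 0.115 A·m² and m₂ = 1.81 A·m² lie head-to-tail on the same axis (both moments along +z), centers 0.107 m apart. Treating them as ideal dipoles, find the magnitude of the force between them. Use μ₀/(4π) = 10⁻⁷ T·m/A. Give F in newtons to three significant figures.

F ≈ 9.53×10⁻⁴ N

On-axis B of dipole 1: B = (μ₀/4π)·2m₁/r³. Force on dipole 2: F = m₂·dB/dr.
dB/dr = −(μ₀/4π)·6m₁/r⁴, so |F| = (μ₀/4π)·6m₁m₂/r⁴.
F = 6(10⁻⁷)(0.115)(1.81)/(0.107)⁴ = 9.528×10⁻⁴ N.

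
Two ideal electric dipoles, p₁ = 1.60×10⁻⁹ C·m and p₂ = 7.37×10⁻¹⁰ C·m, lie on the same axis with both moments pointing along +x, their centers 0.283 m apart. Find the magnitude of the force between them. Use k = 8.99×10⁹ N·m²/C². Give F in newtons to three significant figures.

F ≈ 9.92×10⁻⁶ N

On-axis field of dipole 1 at distance r: E = 2kp₁/r³. Force on dipole 2 is F = p₂·dE/dr (gradient along axis).
dE/dr = −6kp₁/r⁴, so |F| = 6kp₁p₂/r⁴ (attractive for aligned moments).
F = 6(8.99×10⁹)(1.60×10⁻⁹)(7.37×10⁻¹⁰)/(0.283)⁴ = 9.916×10⁻⁶ N.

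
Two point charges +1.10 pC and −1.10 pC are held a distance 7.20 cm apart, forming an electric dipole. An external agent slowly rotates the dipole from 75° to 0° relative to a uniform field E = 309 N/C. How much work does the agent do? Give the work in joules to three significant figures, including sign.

Dipole moment p = qd = (1.10×10⁻¹² C)(0.0720 m) = 7.92×10⁻¹⁴ C·m.
W_ext = ΔU = U(θ₂) − U(θ₁) = −pE cosθ₂ − (−pE cosθ₁) = pE(cosθ₁ − cosθ₂).
W = (7.92×10⁻¹⁴)(309)·(cos75° − cos0°) = (2.447×10⁻¹¹)·(-0.7412) = -1.814×10⁻¹¹ J.

W ≈ -1.81×10⁻¹¹ J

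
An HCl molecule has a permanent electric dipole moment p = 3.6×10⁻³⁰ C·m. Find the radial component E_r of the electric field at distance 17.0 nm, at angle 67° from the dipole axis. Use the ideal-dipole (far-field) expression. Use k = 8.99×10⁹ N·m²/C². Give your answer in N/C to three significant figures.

E_r ≈ 5150 N/C

For a dipole, E_r = (2kp cosθ)/r³.
kp/r³ = (8.99×10⁹)(3.60×10⁻³⁰)/(1.70×10⁻⁸)³ = 6587 N/C.
E_r = 2·6587·cos67° = 5148 N/C.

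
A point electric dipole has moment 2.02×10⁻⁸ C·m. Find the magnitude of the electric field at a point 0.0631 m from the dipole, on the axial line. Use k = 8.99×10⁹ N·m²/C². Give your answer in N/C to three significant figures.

E ≈ 1.45×10⁶ N/C

On the dipole axis E = 2kp/r³.
E = 2·(8.99×10⁹)(2.02×10⁻⁸) / (0.0631)³ = 1.446×10⁶ N/C.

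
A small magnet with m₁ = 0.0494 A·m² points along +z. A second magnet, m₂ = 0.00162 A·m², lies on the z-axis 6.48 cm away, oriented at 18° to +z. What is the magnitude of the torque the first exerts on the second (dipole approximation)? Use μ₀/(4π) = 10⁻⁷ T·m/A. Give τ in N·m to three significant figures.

Dipole B is on the axis of dipole A, so B₁ there is axial: B₁ = (μ₀/4π)·2m₁/r³ along +z.
B₁ = 2(10⁻⁷)(0.0494)/(0.0648)³ = 3.631×10⁻⁵ T.
τ = m₂ B₁ sinθ.
τ = (0.00162)(3.631×10⁻⁵)·sin18° = 1.818×10⁻⁸ N·m.

τ ≈ 1.82×10⁻⁸ N·m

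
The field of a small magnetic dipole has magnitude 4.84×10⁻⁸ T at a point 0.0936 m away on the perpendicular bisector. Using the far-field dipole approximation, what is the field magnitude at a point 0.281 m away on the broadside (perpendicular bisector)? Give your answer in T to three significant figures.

B ≈ 1.79×10⁻⁹ T

Dipole fields scale as 1/r³ in the far field; the geometry is the same at both points.
B₂ = B₁ · (r₁/r₂)³ = 4.84×10⁻⁸ · (0.0936/0.281)³.
(r₁/r₂)³ = (0.3331)³ = 0.03696.
B₂ ≈ 1.789×10⁻⁹ T.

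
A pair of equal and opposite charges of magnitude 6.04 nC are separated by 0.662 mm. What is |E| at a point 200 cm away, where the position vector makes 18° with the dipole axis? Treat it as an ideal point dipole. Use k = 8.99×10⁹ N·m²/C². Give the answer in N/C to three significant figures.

E ≈ 0.00866 N/C

Dipole moment p = qd = (6.04×10⁻⁹ C)(6.62×10⁻⁴ m) = 3.998×10⁻¹² C·m.
At angle θ the dipole field magnitude is E = (kp/r³)·√(1 + 3cos²θ).
kp/r³ = (8.99×10⁹)(3.998×10⁻¹²) / (2.00)³ = 0.004493 N/C.
√(1 + 3cos²18°) = √(1 + 3·0.9045) = √3.7135 ≈ 1.9271.
E ≈ 0.004493 × 1.927 = 0.008658 N/C.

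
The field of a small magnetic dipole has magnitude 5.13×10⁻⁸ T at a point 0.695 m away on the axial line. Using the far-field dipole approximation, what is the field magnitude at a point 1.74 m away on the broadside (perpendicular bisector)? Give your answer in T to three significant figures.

Dipole fields scale as 1/r³ in the far field.
The axial field is twice the equatorial field at the same r, so the geometry factor is 1/2.
B₂ = B₁ · (1/2) · (r₁/r₂)³ = 5.13×10⁻⁸ · 0.5 · (0.695/1.74)³.
(r₁/r₂)³ = (0.3994)³ = 0.06372.
B₂ ≈ 1.635×10⁻⁹ T.

B ≈ 1.63×10⁻⁹ T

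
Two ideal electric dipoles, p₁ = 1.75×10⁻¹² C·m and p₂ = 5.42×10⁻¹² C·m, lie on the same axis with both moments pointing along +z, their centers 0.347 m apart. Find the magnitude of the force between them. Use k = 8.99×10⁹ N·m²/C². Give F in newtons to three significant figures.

F ≈ 3.53×10⁻¹¹ N

On-axis field of dipole 1 at distance r: E = 2kp₁/r³. Force on dipole 2 is F = p₂·dE/dr (gradient along axis).
dE/dr = −6kp₁/r⁴, so |F| = 6kp₁p₂/r⁴ (attractive for aligned moments).
F = 6(8.99×10⁹)(1.75×10⁻¹²)(5.42×10⁻¹²)/(0.347)⁴ = 3.529×10⁻¹¹ N.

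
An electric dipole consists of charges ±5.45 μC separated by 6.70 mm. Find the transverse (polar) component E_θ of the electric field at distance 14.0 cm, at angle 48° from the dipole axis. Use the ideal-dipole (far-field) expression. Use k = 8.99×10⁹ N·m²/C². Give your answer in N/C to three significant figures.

E_θ ≈ 8.89×10⁴ N/C

Dipole moment p = qd = (5.45×10⁻⁶ C)(0.00670 m) = 3.652×10⁻⁸ C·m.
For a dipole, E_θ = (kp sinθ)/r³.
kp/r³ = (8.99×10⁹)(3.652×10⁻⁸)/(0.140)³ = 1.196×10⁵ N/C.
E_θ = 1.196×10⁵·sin48° = 8.892×10⁴ N/C.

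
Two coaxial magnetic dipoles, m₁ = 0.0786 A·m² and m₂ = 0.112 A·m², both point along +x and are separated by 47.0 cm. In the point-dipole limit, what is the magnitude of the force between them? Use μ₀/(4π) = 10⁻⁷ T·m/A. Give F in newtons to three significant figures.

On-axis B of dipole 1: B = (μ₀/4π)·2m₁/r³. Force on dipole 2: F = m₂·dB/dr.
dB/dr = −(μ₀/4π)·6m₁/r⁴, so |F| = (μ₀/4π)·6m₁m₂/r⁴.
F = 6(10⁻⁷)(0.0786)(0.112)/(0.470)⁴ = 1.082×10⁻⁷ N.

F ≈ 1.08×10⁻⁷ N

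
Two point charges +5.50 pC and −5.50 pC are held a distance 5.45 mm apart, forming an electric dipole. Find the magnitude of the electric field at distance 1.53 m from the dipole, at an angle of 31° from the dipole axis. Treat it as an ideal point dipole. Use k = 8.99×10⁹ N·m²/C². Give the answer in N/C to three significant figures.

E ≈ 1.35×10⁻⁴ N/C

Dipole moment p = qd = (5.50×10⁻¹² C)(0.00545 m) = 2.998×10⁻¹⁴ C·m.
At angle θ the dipole field magnitude is E = (kp/r³)·√(1 + 3cos²θ).
kp/r³ = (8.99×10⁹)(2.998×10⁻¹⁴) / (1.53)³ = 7.525×10⁻⁵ N/C.
√(1 + 3cos²31°) = √(1 + 3·0.7347) = √3.2042 ≈ 1.7900.
E ≈ 7.525×10⁻⁵ × 1.790 = 1.347×10⁻⁴ N/C.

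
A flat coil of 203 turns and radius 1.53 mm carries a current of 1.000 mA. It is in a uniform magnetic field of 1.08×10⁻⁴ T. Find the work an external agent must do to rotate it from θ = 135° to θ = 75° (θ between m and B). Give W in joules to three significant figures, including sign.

m = NIA = NIπa² = 203·(0.00100)·π·(0.00153)² = 1.493×10⁻⁶ A·m².
W_ext = ΔU = −mB cosθ₂ + mB cosθ₁ = mB(cosθ₁ − cosθ₂).
W = (1.493×10⁻⁶)(1.08×10⁻⁴)·(cos135° − cos75°) = (1.612×10⁻¹⁰)·(-0.9659) = -1.557×10⁻¹⁰ J.

W ≈ -1.56×10⁻¹⁰ J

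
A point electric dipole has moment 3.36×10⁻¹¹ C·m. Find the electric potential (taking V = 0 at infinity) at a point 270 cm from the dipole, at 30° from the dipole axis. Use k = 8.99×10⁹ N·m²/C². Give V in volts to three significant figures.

V ≈ 0.0359 V

The dipole potential is V = kp cosθ / r².
V = (8.99×10⁹)(3.36×10⁻¹¹)·cos30° / (2.70)² = 0.03588 V.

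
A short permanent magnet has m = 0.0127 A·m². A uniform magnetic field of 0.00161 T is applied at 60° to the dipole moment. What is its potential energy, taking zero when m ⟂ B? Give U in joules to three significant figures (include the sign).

U = −m·B = −mB cosθ.
U = −(0.0127)(0.00161)·cos60° = -1.022×10⁻⁵ J.

U ≈ -1.02×10⁻⁵ J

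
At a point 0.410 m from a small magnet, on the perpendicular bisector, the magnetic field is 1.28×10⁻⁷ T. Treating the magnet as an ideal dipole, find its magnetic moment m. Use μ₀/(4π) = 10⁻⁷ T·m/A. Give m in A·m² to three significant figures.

In the equatorial plane B = (μ₀/4π)·m/r³, so m = Br³·4π/(μ₀).
m = (1.28×10⁻⁷)·(0.410)³ / (10⁻⁷) = 0.08822 A·m².

m ≈ 0.0882 A·m²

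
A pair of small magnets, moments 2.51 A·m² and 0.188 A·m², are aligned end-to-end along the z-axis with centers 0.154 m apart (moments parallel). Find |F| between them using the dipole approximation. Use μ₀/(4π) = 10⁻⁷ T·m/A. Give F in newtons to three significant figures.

F ≈ 5.03×10⁻⁴ N

On-axis B of dipole 1: B = (μ₀/4π)·2m₁/r³. Force on dipole 2: F = m₂·dB/dr.
dB/dr = −(μ₀/4π)·6m₁/r⁴, so |F| = (μ₀/4π)·6m₁m₂/r⁴.
F = 6(10⁻⁷)(2.51)(0.188)/(0.154)⁴ = 5.034×10⁻⁴ N.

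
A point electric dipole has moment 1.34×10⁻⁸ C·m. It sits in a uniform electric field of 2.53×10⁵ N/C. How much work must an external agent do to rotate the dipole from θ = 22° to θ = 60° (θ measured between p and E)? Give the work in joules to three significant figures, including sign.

W ≈ 0.00145 J

W_ext = ΔU = U(θ₂) − U(θ₁) = −pE cosθ₂ − (−pE cosθ₁) = pE(cosθ₁ − cosθ₂).
W = (1.34×10⁻⁸)(2.53×10⁵)·(cos22° − cos60°) = (0.003390)·(+0.4272) = 0.001448 J.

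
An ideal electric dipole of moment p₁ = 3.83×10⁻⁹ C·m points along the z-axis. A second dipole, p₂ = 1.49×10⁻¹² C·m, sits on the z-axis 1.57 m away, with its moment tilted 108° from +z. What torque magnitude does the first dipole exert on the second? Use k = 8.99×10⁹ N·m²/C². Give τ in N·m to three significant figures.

τ ≈ 2.52×10⁻¹¹ N·m

The second dipole sits on the axis of the first, so the field there is axial: E₁ = 2kp₁/r³ along +z.
E₁ = 2(8.99×10⁹)(3.83×10⁻⁹)/(1.57)³ = 17.79 N/C.
Torque on the second dipole: τ = p₂ E₁ sinθ.
τ = (1.49×10⁻¹²)(17.79)·sin108° = 2.522×10⁻¹¹ N·m.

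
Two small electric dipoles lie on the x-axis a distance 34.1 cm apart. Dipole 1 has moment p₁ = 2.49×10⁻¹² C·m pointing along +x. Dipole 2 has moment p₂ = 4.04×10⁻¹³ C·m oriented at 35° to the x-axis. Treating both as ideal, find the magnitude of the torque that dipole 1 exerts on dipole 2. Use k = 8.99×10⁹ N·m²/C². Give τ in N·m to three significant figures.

The second dipole sits on the axis of the first, so the field there is axial: E₁ = 2kp₁/r³ along +x.
E₁ = 2(8.99×10⁹)(2.49×10⁻¹²)/(0.341)³ = 1.129 N/C.
Torque on the second dipole: τ = p₂ E₁ sinθ.
τ = (4.04×10⁻¹³)(1.129)·sin35° = 2.616×10⁻¹³ N·m.

τ ≈ 2.62×10⁻¹³ N·m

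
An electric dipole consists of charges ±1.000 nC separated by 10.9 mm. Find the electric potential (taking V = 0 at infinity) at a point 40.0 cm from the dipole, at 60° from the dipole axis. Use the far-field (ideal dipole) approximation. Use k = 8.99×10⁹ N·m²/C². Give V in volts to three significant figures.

Dipole moment p = qd = (1.00×10⁻⁹ C)(0.0109 m) = 1.09×10⁻¹¹ C·m.
The dipole potential is V = kp cosθ / r².
V = (8.99×10⁹)(1.09×10⁻¹¹)·cos60° / (0.400)² = 0.3062 V.

V ≈ 0.306 V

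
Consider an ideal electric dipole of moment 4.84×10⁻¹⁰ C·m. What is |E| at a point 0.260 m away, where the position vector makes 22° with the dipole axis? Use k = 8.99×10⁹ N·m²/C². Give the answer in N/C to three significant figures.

E ≈ 468 N/C

At angle θ the dipole field magnitude is E = (kp/r³)·√(1 + 3cos²θ).
kp/r³ = (8.99×10⁹)(4.84×10⁻¹⁰) / (0.260)³ = 247.6 N/C.
√(1 + 3cos²22°) = √(1 + 3·0.8597) = √3.5790 ≈ 1.8918.
E ≈ 247.6 × 1.892 = 468.3 N/C.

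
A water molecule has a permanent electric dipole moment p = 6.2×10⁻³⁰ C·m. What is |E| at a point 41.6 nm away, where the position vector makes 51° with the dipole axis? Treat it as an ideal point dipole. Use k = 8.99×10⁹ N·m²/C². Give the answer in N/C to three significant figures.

At angle θ the dipole field magnitude is E = (kp/r³)·√(1 + 3cos²θ).
kp/r³ = (8.99×10⁹)(6.20×10⁻³⁰) / (4.16×10⁻⁸)³ = 774.2 N/C.
√(1 + 3cos²51°) = √(1 + 3·0.3960) = √2.1881 ≈ 1.4792.
E ≈ 774.2 × 1.479 = 1145 N/C.

E ≈ 1150 N/C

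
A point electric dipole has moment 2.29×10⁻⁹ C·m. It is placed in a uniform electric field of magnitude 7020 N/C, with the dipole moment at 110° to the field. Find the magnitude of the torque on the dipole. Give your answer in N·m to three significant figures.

Torque on an electric dipole: τ = pE sinθ.
τ = (2.29×10⁻⁹)(7020)·sin110° = 1.511×10⁻⁵ N·m.

τ ≈ 1.51×10⁻⁵ N·m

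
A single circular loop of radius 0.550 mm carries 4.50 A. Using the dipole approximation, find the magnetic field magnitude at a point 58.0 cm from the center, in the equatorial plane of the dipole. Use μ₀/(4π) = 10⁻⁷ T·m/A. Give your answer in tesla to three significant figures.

B ≈ 2.19×10⁻¹² T

Magnetic moment m = IA = Iπa² = (4.50)·π·(5.50×10⁻⁴)² = 4.276×10⁻⁶ A·m².
In the equatorial plane B = (μ₀/4π)·m/r³ (half the axial value).
B = (10⁻⁷)·(4.276×10⁻⁶) / (0.580)³ = 2.192×10⁻¹² T.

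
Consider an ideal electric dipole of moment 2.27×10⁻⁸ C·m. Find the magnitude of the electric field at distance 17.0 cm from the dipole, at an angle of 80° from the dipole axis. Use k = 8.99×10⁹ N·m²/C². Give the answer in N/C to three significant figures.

At angle θ the dipole field magnitude is E = (kp/r³)·√(1 + 3cos²θ).
kp/r³ = (8.99×10⁹)(2.27×10⁻⁸) / (0.170)³ = 4.154×10⁴ N/C.
√(1 + 3cos²80°) = √(1 + 3·0.0302) = √1.0905 ≈ 1.0443.
E ≈ 4.154×10⁴ × 1.044 = 4.338×10⁴ N/C.

E ≈ 4.34×10⁴ N/C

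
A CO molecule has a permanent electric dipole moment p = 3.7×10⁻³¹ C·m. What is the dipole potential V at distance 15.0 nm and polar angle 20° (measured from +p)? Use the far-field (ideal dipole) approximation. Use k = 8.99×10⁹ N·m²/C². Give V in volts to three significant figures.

V ≈ 1.39×10⁻⁵ V

The dipole potential is V = kp cosθ / r².
V = (8.99×10⁹)(3.70×10⁻³¹)·cos20° / (1.50×10⁻⁸)² = 1.389×10⁻⁵ V.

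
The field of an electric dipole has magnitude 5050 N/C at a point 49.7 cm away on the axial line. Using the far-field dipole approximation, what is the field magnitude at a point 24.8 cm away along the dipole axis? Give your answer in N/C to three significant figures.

E ≈ 4.06×10⁴ N/C

Dipole fields scale as 1/r³ in the far field; the geometry is the same at both points.
E₂ = E₁ · (r₁/r₂)³ = 5050 · (49.7/24.8)³.
(r₁/r₂)³ = (2.004)³ = 8.048.
E₂ ≈ 4.064×10⁴ N/C.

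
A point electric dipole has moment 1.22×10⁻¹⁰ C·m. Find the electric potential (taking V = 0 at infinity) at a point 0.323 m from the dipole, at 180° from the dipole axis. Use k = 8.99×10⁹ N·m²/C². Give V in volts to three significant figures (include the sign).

The dipole potential is V = kp cosθ / r².
V = (8.99×10⁹)(1.22×10⁻¹⁰)·cos180° / (0.323)² = -10.51 V.

V ≈ -10.5 V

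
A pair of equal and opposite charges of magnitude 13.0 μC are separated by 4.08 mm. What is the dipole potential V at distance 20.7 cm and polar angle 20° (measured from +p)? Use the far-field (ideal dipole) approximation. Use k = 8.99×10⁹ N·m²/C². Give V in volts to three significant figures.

V ≈ 1.05×10⁴ V

Dipole moment p = qd = (1.30×10⁻⁵ C)(0.00408 m) = 5.304×10⁻⁸ C·m.
The dipole potential is V = kp cosθ / r².
V = (8.99×10⁹)(5.304×10⁻⁸)·cos20° / (0.207)² = 1.046×10⁴ V.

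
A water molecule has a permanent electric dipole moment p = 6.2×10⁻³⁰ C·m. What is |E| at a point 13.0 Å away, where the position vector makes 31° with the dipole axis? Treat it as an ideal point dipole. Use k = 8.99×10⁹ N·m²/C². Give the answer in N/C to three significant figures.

E ≈ 4.54×10⁷ N/C

At angle θ the dipole field magnitude is E = (kp/r³)·√(1 + 3cos²θ).
kp/r³ = (8.99×10⁹)(6.20×10⁻³⁰) / (1.30×10⁻⁹)³ = 2.537×10⁷ N/C.
√(1 + 3cos²31°) = √(1 + 3·0.7347) = √3.2042 ≈ 1.7900.
E ≈ 2.537×10⁷ × 1.790 = 4.541×10⁷ N/C.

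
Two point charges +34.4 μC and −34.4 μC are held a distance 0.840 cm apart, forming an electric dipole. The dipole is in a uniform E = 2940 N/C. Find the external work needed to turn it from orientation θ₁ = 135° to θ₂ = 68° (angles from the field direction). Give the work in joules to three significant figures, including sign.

Dipole moment p = qd = (3.44×10⁻⁵ C)(0.00840 m) = 2.89×10⁻⁷ C·m.
W_ext = ΔU = U(θ₂) − U(θ₁) = −pE cosθ₂ − (−pE cosθ₁) = pE(cosθ₁ − cosθ₂).
W = (2.89×10⁻⁷)(2940)·(cos135° − cos68°) = (8.497×10⁻⁴)·(-1.0817) = -9.191×10⁻⁴ J.

W ≈ -9.19×10⁻⁴ J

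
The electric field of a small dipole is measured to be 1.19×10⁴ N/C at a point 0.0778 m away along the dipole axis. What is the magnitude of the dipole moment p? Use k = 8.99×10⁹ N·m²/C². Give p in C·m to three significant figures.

On axis E = 2kp/r³, so p = Er³/(2k).
p = (1.19×10⁴)·(0.0778)³ / (2·8.99×10⁹) = 3.117×10⁻¹⁰ C·m.

p ≈ 3.12×10⁻¹⁰ C·m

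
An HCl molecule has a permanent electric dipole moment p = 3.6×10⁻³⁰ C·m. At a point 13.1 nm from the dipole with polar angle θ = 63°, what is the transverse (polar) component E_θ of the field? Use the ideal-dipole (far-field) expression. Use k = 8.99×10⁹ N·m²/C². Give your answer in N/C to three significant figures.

E_θ ≈ 1.28×10⁴ N/C

For a dipole, E_θ = (kp sinθ)/r³.
kp/r³ = (8.99×10⁹)(3.60×10⁻³⁰)/(1.31×10⁻⁸)³ = 1.440×10⁴ N/C.
E_θ = 1.440×10⁴·sin63° = 1.283×10⁴ N/C.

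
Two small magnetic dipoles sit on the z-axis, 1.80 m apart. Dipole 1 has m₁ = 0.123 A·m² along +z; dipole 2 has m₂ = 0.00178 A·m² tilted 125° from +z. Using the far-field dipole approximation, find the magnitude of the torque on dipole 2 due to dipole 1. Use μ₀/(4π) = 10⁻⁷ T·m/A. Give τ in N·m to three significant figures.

Dipole B is on the axis of dipole A, so B₁ there is axial: B₁ = (μ₀/4π)·2m₁/r³ along +z.
B₁ = 2(10⁻⁷)(0.123)/(1.80)³ = 4.218×10⁻⁹ T.
τ = m₂ B₁ sinθ.
τ = (0.00178)(4.218×10⁻⁹)·sin125° = 6.150×10⁻¹² N·m.

τ ≈ 6.15×10⁻¹² N·m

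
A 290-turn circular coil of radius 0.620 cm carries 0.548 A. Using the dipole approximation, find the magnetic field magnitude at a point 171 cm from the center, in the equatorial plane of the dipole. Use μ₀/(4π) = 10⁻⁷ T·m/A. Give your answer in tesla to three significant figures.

B ≈ 3.84×10⁻¹⁰ T

m = NIA = NIπa² = 290·(0.548)·π·(0.00620)² = 0.01919 A·m².
In the equatorial plane B = (μ₀/4π)·m/r³ (half the axial value).
B = (10⁻⁷)·(0.01919) / (1.71)³ = 3.838×10⁻¹⁰ T.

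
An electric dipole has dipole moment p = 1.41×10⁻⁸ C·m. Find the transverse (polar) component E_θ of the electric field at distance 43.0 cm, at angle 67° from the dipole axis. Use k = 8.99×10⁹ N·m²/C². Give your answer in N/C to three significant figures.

E_θ ≈ 1470 N/C

For a dipole, E_θ = (kp sinθ)/r³.
kp/r³ = (8.99×10⁹)(1.41×10⁻⁸)/(0.430)³ = 1594 N/C.
E_θ = 1594·sin67° = 1468 N/C.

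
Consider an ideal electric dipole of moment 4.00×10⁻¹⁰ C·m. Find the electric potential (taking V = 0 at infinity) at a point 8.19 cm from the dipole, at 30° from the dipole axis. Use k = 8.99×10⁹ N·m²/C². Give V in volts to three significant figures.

The dipole potential is V = kp cosθ / r².
V = (8.99×10⁹)(4.00×10⁻¹⁰)·cos30° / (0.0819)² = 464.3 V.

V ≈ 464 V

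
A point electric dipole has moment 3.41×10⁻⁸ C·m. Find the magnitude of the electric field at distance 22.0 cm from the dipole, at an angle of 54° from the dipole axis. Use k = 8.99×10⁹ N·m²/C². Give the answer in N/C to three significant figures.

At angle θ the dipole field magnitude is E = (kp/r³)·√(1 + 3cos²θ).
kp/r³ = (8.99×10⁹)(3.41×10⁻⁸) / (0.220)³ = 2.879×10⁴ N/C.
√(1 + 3cos²54°) = √(1 + 3·0.3455) = √2.0365 ≈ 1.4271.
E ≈ 2.879×10⁴ × 1.427 = 4.109×10⁴ N/C.

E ≈ 4.11×10⁴ N/C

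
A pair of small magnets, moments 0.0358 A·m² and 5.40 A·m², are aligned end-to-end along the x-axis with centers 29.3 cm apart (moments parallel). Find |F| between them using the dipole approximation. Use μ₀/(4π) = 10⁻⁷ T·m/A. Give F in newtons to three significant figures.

On-axis B of dipole 1: B = (μ₀/4π)·2m₁/r³. Force on dipole 2: F = m₂·dB/dr.
dB/dr = −(μ₀/4π)·6m₁/r⁴, so |F| = (μ₀/4π)·6m₁m₂/r⁴.
F = 6(10⁻⁷)(0.0358)(5.40)/(0.293)⁴ = 1.574×10⁻⁵ N.

F ≈ 1.57×10⁻⁵ N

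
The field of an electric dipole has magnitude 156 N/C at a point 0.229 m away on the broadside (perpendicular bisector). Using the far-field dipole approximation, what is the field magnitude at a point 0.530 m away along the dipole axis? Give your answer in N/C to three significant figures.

Dipole fields scale as 1/r³ in the far field.
The axial field is twice the equatorial field at the same r, so the geometry factor is 2/1.
E₂ = E₁ · (2/1) · (r₁/r₂)³ = 156 · 2 · (0.229/0.530)³.
(r₁/r₂)³ = (0.4321)³ = 0.08066.
E₂ ≈ 25.17 N/C.

E ≈ 25.2 N/C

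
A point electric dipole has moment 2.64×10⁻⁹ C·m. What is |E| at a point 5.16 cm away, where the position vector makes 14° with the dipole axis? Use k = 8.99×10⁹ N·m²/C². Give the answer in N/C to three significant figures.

At angle θ the dipole field magnitude is E = (kp/r³)·√(1 + 3cos²θ).
kp/r³ = (8.99×10⁹)(2.64×10⁻⁹) / (0.0516)³ = 1.727×10⁵ N/C.
√(1 + 3cos²14°) = √(1 + 3·0.9415) = √3.8244 ≈ 1.9556.
E ≈ 1.727×10⁵ × 1.956 = 3.378×10⁵ N/C.

E ≈ 3.38×10⁵ N/C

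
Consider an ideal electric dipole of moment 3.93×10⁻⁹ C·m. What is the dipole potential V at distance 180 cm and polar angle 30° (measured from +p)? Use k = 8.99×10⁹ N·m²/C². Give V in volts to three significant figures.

V ≈ 9.44 V

The dipole potential is V = kp cosθ / r².
V = (8.99×10⁹)(3.93×10⁻⁹)·cos30° / (1.80)² = 9.444 V.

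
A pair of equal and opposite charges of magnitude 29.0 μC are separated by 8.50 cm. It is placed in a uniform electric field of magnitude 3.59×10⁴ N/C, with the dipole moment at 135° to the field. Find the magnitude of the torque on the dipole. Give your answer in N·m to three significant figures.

τ ≈ 0.0626 N·m

Dipole moment p = qd = (2.90×10⁻⁵ C)(0.0850 m) = 2.465×10⁻⁶ C·m.
Torque on an electric dipole: τ = pE sinθ.
τ = (2.465×10⁻⁶)(3.59×10⁴)·sin135° = 0.06257 N·m.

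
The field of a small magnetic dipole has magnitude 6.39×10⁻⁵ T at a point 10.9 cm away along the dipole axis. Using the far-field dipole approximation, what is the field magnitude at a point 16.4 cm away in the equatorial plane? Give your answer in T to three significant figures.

Dipole fields scale as 1/r³ in the far field.
The axial field is twice the equatorial field at the same r, so the geometry factor is 1/2.
B₂ = B₁ · (1/2) · (r₁/r₂)³ = 6.39×10⁻⁵ · 0.5 · (10.9/16.4)³.
(r₁/r₂)³ = (0.6646)³ = 0.2936.
B₂ ≈ 9.380×10⁻⁶ T.

B ≈ 9.38×10⁻⁶ T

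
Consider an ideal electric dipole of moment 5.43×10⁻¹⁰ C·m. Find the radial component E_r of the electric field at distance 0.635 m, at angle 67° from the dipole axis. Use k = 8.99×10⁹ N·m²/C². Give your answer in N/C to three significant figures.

For a dipole, E_r = (2kp cosθ)/r³.
kp/r³ = (8.99×10⁹)(5.43×10⁻¹⁰)/(0.635)³ = 19.07 N/C.
E_r = 2·19.07·cos67° = 14.90 N/C.

E_r ≈ 14.9 N/C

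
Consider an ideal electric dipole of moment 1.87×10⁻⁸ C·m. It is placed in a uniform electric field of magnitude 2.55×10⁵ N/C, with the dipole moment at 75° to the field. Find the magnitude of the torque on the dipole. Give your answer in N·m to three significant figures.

Torque on an electric dipole: τ = pE sinθ.
τ = (1.87×10⁻⁸)(2.55×10⁵)·sin75° = 0.004606 N·m.

τ ≈ 0.00461 N·m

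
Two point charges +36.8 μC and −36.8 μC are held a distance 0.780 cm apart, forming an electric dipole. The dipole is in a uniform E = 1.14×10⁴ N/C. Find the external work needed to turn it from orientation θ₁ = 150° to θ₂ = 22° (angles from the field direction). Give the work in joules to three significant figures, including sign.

W ≈ -0.00587 J

Dipole moment p = qd = (3.68×10⁻⁵ C)(0.00780 m) = 2.87×10⁻⁷ C·m.
W_ext = ΔU = U(θ₂) − U(θ₁) = −pE cosθ₂ − (−pE cosθ₁) = pE(cosθ₁ − cosθ₂).
W = (2.87×10⁻⁷)(1.14×10⁴)·(cos150° − cos22°) = (0.003272)·(-1.7932) = -0.005867 J.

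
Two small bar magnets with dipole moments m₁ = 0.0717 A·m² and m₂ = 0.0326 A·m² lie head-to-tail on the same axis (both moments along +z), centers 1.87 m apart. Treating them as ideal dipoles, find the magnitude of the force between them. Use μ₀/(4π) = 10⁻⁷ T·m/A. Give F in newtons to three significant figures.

On-axis B of dipole 1: B = (μ₀/4π)·2m₁/r³. Force on dipole 2: F = m₂·dB/dr.
dB/dr = −(μ₀/4π)·6m₁/r⁴, so |F| = (μ₀/4π)·6m₁m₂/r⁴.
F = 6(10⁻⁷)(0.0717)(0.0326)/(1.87)⁴ = 1.147×10⁻¹⁰ N.

F ≈ 1.15×10⁻¹⁰ N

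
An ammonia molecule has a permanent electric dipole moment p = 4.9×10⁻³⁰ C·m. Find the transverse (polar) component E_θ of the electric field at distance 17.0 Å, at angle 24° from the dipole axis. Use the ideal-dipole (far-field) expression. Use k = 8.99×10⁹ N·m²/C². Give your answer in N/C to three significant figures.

For a dipole, E_θ = (kp sinθ)/r³.
kp/r³ = (8.99×10⁹)(4.90×10⁻³⁰)/(1.70×10⁻⁹)³ = 8.966×10⁶ N/C.
E_θ = 8.966×10⁶·sin24° = 3.647×10⁶ N/C.

E_θ ≈ 3.65×10⁶ N/C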